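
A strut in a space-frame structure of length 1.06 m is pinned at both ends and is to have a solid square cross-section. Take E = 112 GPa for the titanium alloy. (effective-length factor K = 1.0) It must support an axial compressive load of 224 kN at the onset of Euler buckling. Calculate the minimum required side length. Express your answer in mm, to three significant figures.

L_e = K·L = 1 × 1.06 = 1.060 m
Required I = P_cr·L_e²/(π²E) = 2.240×10^5 × 1.060² / (π² × 1.12×10^11) = 2.277×10^-7 m⁴
I_req = 2.277×10^5 mm⁴
Solid square: I = a⁴/12  ⇒  a = (12I)^(1/4) = (12×2.277×10^5)^(1/4) = 40.7 mm

a ≈ 40.7 mm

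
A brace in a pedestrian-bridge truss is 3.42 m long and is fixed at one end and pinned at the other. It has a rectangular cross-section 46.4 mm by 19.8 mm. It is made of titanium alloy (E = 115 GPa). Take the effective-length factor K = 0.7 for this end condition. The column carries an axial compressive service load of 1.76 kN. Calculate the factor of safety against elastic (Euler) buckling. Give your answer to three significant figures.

Buckling occurs about the weak axis: I_min = h·b³/12 with b = 19.8 mm (the shorter side).
I_min = 46.4×19.8³/12 = 3.001×10^4 mm⁴
I = 3.001×10^4 mm⁴ = 3.001×10^-8 m⁴
Effective length L_e = K·L = 0.7 × 3.42 = 2.394 m
P_cr = π²EI / L_e² = π² × 115×10⁹ × 3.001×10^-8 / 2.394² = 5.944×10^3 N
Factor of safety n = P_cr / P = 5.9440 / 1.76 = 3.38

n ≈ 3.38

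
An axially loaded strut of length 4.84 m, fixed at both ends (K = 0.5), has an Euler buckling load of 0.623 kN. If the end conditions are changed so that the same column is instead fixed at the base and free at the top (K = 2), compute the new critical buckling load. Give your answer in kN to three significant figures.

P_cr ≈ 0.0389 kN

P_cr ∝ 1/K², so P_cr,new = P_cr,old × (K_old/K_new)² = 0.623 × (0.5/2)²
= 0.623 × 0.06250 = 0.0389 kN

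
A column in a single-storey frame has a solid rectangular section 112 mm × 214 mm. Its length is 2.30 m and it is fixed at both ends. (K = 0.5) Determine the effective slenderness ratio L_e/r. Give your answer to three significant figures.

λ ≈ 35.6

Buckling occurs about the weak axis: I_min = h·b³/12 with b = 112 mm (the shorter side).
I_min = 214×112³/12 = 2.505×10^7 mm⁴
A = 2.397×10^4 mm²;  r_min = √(I/A) = √(2.505×10^7/2.397×10^4) = 32.33 mm
L_e = K·L = 0.5 × 2.30 m = 1.150 m = 1150.0 mm
λ = L_e / r_min = 1150.0 / 32.33 = 35.6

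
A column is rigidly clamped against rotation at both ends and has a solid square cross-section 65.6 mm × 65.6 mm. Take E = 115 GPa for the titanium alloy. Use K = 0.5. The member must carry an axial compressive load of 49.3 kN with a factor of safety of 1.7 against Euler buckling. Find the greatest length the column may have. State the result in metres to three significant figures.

I = a⁴/12 = 65.6⁴/12 = 1.543×10^6 mm⁴
I = 1.543×10^-6 m⁴
Required critical load P_cr = n·P = 1.7 × 49.3 = 83.81 kN = 8.381×10^4 N
From P_cr = π²EI/(K·L)²:  L = (1/K)·√(π²EI/P_cr) = (1/0.5)·√(π²×1.15×10^11×1.543×10^-6/8.381×10^4)
L = 9.14 m

L_max ≈ 9.14 m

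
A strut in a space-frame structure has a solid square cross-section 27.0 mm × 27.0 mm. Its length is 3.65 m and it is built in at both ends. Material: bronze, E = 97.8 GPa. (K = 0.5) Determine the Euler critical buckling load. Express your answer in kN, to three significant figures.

P_cr ≈ 12.8 kN

I = a⁴/12 = 27.0⁴/12 = 4.429×10^4 mm⁴
I = 4.429×10^4 mm⁴ = 4.429×10^-8 m⁴
Effective length L_e = K·L = 0.5 × 3.65 = 1.825 m
P_cr = π²EI / L_e² = π² × 97.8×10⁹ × 4.429×10^-8 / 1.825² = 1.283×10^4 N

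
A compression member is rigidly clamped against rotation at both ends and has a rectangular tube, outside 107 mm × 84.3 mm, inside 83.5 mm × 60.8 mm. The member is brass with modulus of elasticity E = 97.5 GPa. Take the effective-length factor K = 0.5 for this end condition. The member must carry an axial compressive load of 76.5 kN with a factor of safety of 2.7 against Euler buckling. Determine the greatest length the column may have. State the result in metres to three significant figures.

L_max ≈ 8.39 m

Weak-axis I_min = (h_o·b_o³ − h_i·b_i³)/12 with b_o = 84.3, b_i = 60.80 mm (shorter outer/inner sides).
I_min = (107×84.3³ − 83.50×60.80³)/12 = 3.778×10^6 mm⁴
I = 3.778×10^-6 m⁴
Required critical load P_cr = n·P = 2.7 × 76.5 = 206.6 kN = 2.066×10^5 N
From P_cr = π²EI/(K·L)²:  L = (1/K)·√(π²EI/P_cr) = (1/0.5)·√(π²×9.75×10^10×3.778×10^-6/2.066×10^5)
L = 8.39 m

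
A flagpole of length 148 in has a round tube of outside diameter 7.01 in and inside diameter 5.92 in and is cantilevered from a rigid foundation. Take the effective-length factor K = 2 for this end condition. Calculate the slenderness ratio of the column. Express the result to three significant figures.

d_o = 7.01 in, d_i = 5.92 in
I = π(d_o⁴ − d_i⁴)/64 = π(7.01⁴ − 5.920⁴)/64 = 58.24 in⁴
A = 11.07 in²;  r_min = √(I/A) = √(58.24/11.07) = 2.294 in
L_e = K·L = 2 × 148 = 296.0 in
λ = L_e / r_min = 296.00 / 2.294 = 129

λ ≈ 129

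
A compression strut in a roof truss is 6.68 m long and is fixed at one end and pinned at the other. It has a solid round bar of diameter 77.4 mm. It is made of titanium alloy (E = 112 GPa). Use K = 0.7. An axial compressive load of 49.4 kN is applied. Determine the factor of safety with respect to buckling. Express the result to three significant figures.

I = πd⁴/64 = π×77.4⁴/64 = 1.762×10^6 mm⁴
I = 1.762×10^6 mm⁴ = 1.762×10^-6 m⁴
Effective length L_e = K·L = 0.7 × 6.68 = 4.676 m
P_cr = π²EI / L_e² = π² × 112×10⁹ × 1.762×10^-6 / 4.676² = 8.906×10^4 N
Factor of safety n = P_cr / P = 89.064 / 49.4 = 1.80

n ≈ 1.80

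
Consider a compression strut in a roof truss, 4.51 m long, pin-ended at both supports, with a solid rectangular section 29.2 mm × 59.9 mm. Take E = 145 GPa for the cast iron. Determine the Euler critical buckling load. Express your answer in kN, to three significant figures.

P_cr ≈ 8.74 kN

Buckling occurs about the weak axis: I_min = h·b³/12 with b = 29.2 mm (the shorter side).
I_min = 59.9×29.2³/12 = 1.243×10^5 mm⁴
I = 1.243×10^5 mm⁴ = 1.243×10^-7 m⁴
Effective length L_e = K·L = 1 × 4.51 = 4.510 m
P_cr = π²EI / L_e² = π² × 145×10⁹ × 1.243×10^-7 / 4.510² = 8.744×10^3 N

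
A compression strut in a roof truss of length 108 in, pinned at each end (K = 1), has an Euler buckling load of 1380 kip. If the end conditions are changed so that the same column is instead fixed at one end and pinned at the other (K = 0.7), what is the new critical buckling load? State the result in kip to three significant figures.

P_cr ≈ 2820 kip

P_cr ∝ 1/K², so P_cr,new = P_cr,old × (K_old/K_new)² = 1380 × (1/0.7)²
= 1380 × 2.041 = 2820 kip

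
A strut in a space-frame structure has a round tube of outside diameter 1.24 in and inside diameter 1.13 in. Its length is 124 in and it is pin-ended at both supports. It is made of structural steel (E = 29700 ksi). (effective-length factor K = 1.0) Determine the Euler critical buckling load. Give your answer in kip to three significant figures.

d_o = 1.24 in, d_i = 1.13 in
I = π(d_o⁴ − d_i⁴)/64 = π(1.24⁴ − 1.130⁴)/64 = 3.602×10^-2 in⁴
Effective length L_e = K·L = 1 × 124 = 124.0 in
P_cr = π²EI / L_e² = π² × 29700×10³ × 3.602×10^-2 / 124.0² = 686.6 lb

P_cr ≈ 0.687 kip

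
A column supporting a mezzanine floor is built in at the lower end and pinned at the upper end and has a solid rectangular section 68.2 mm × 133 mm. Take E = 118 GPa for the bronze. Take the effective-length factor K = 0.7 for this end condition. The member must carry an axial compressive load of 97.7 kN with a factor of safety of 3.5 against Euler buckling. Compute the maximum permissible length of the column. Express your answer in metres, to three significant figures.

Buckling occurs about the weak axis: I_min = h·b³/12 with b = 68.2 mm (the shorter side).
I_min = 133×68.2³/12 = 3.516×10^6 mm⁴
I = 3.516×10^-6 m⁴
Required critical load P_cr = n·P = 3.5 × 97.7 = 342.0 kN = 3.420×10^5 N
From P_cr = π²EI/(K·L)²:  L = (1/K)·√(π²EI/P_cr) = (1/0.7)·√(π²×1.18×10^11×3.516×10^-6/3.420×10^5)
L = 4.94 m

L_max ≈ 4.94 m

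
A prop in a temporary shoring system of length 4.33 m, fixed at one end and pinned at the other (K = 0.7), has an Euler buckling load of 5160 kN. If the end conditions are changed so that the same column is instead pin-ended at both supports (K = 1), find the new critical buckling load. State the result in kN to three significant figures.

P_cr ∝ 1/K², so P_cr,new = P_cr,old × (K_old/K_new)² = 5160 × (0.7/1)²
= 5160 × 0.4900 = 2530 kN

P_cr ≈ 2530 kN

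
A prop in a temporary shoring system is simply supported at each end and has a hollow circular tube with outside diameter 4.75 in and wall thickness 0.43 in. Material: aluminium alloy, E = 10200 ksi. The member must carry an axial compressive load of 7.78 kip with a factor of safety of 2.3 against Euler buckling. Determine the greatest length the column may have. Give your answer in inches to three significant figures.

L_max ≈ 278 in

Inner diameter d_i = 4.75 − 2×0.43 = 3.890 in
I = π(d_o⁴ − d_i⁴)/64 = π(4.75⁴ − 3.890⁴)/64 = 13.75 in⁴
Required critical load P_cr = n·P = 2.3 × 7.78 = 17.89 kip = 1.789×10^4 lb
From P_cr = π²EI/(K·L)²:  L = (1/K)·√(π²EI/P_cr) = (1/1)·√(π²×1.02×10^7×13.75/1.789×10^4)
L = 278 in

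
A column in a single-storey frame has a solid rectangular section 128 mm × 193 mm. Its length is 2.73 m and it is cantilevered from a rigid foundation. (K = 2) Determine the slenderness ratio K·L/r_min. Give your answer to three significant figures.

λ ≈ 148

Buckling occurs about the weak axis: I_min = h·b³/12 with b = 128 mm (the shorter side).
I_min = 193×128³/12 = 3.373×10^7 mm⁴
A = 2.470×10^4 mm²;  r_min = √(I/A) = √(3.373×10^7/2.470×10^4) = 36.95 mm
L_e = K·L = 2 × 2.73 m = 5.460 m = 5460.0 mm
λ = L_e / r_min = 5460.0 / 36.95 = 148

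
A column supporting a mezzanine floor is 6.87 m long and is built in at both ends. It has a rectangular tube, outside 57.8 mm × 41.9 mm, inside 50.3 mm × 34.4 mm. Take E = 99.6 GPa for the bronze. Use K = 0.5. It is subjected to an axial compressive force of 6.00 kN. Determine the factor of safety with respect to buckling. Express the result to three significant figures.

Weak-axis I_min = (h_o·b_o³ − h_i·b_i³)/12 with b_o = 41.9, b_i = 34.40 mm (shorter outer/inner sides).
I_min = (57.8×41.9³ − 50.30×34.40³)/12 = 1.837×10^5 mm⁴
I = 1.837×10^5 mm⁴ = 1.837×10^-7 m⁴
Effective length L_e = K·L = 0.5 × 6.87 = 3.435 m
P_cr = π²EI / L_e² = π² × 99.6×10⁹ × 1.837×10^-7 / 3.435² = 1.530×10^4 N
Factor of safety n = P_cr / P = 15.303 / 6.00 = 2.55

n ≈ 2.55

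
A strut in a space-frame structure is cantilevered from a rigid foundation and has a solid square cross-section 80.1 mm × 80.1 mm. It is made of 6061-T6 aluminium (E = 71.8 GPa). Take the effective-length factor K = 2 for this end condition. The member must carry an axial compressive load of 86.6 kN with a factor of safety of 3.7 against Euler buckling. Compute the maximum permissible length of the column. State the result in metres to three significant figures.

I = a⁴/12 = 80.1⁴/12 = 3.430×10^6 mm⁴
I = 3.430×10^-6 m⁴
Required critical load P_cr = n·P = 3.7 × 86.6 = 320.4 kN = 3.204×10^5 N
From P_cr = π²EI/(K·L)²:  L = (1/K)·√(π²EI/P_cr) = (1/2)·√(π²×7.18×10^10×3.430×10^-6/3.204×10^5)
L = 1.38 m

L_max ≈ 1.38 m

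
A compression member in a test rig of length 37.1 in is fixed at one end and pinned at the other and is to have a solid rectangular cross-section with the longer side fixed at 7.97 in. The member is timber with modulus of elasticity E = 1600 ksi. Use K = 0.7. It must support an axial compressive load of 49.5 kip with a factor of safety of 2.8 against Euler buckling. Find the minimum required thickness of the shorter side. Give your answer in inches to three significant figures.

b ≈ 2.07 in

Required P_cr = n·P = 2.8 × 49.5 = 138.6 kip
L_e = K·L = 0.7 × 37.1 = 25.97 in
Required I = P_cr·L_e²/(π²E) = 1.386×10^5 × 25.97² / (π² × 1.60×10^6) = 5.920 in⁴
Rectangle, weak axis: I_min = h·b³/12 with h = 7.97 in fixed  ⇒  b = (12I/h)^(1/3) = 2.07 in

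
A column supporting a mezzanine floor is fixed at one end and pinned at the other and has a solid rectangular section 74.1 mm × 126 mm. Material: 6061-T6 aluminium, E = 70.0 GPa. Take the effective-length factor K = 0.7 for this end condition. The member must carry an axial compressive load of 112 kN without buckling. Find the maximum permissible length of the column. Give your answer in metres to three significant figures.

Buckling occurs about the weak axis: I_min = h·b³/12 with b = 74.1 mm (the shorter side).
I_min = 126×74.1³/12 = 4.272×10^6 mm⁴
I = 4.272×10^-6 m⁴
At the buckling limit P_cr = P = 1.120×10^5 N
From P_cr = π²EI/(K·L)²:  L = (1/K)·√(π²EI/P_cr) = (1/0.7)·√(π²×7.00×10^10×4.272×10^-6/1.120×10^5)
L = 7.33 m

L_max ≈ 7.33 m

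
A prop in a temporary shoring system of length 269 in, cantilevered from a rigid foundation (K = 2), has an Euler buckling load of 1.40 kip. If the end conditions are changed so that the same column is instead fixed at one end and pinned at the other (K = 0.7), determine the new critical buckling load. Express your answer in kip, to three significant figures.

P_cr ≈ 11.4 kip

P_cr ∝ 1/K², so P_cr,new = P_cr,old × (K_old/K_new)² = 1.40 × (2/0.7)²
= 1.40 × 8.163 = 11.4 kip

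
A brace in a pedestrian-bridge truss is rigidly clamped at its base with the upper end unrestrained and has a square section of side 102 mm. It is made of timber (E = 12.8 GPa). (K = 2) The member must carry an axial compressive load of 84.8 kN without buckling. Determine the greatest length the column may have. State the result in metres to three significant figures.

I = a⁴/12 = 102⁴/12 = 9.020×10^6 mm⁴
I = 9.020×10^-6 m⁴
At the buckling limit P_cr = P = 8.480×10^4 N
From P_cr = π²EI/(K·L)²:  L = (1/K)·√(π²EI/P_cr) = (1/2)·√(π²×1.28×10^10×9.020×10^-6/8.480×10^4)
L = 1.83 m

L_max ≈ 1.83 m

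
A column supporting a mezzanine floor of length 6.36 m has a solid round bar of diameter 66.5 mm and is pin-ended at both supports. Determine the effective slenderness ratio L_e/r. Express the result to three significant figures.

λ ≈ 383

I = πd⁴/64 = π×66.5⁴/64 = 9.600×10^5 mm⁴
A = 3.473×10^3 mm²;  r_min = √(I/A) = √(9.600×10^5/3.473×10^3) = 16.62 mm
L_e = K·L = 1 × 6.36 m = 6.360 m = 6360.0 mm
λ = L_e / r_min = 6360.0 / 16.62 = 383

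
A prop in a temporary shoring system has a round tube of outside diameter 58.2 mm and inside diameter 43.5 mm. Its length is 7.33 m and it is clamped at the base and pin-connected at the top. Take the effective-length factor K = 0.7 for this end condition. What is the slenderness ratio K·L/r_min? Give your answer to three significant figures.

d_o = 58.2 mm, d_i = 43.5 mm
I = π(d_o⁴ − d_i⁴)/64 = π(58.2⁴ − 43.50⁴)/64 = 3.874×10^5 mm⁴
A = 1.174×10^3 mm²;  r_min = √(I/A) = √(3.874×10^5/1.174×10^3) = 18.17 mm
L_e = K·L = 0.7 × 7.33 m = 5.131 m = 5131.0 mm
λ = L_e / r_min = 5131.0 / 18.17 = 282

λ ≈ 282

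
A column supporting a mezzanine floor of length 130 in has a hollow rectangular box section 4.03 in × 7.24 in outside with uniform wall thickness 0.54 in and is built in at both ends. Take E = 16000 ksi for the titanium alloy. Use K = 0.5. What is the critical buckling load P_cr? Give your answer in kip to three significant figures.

Inner dimensions: h_i = 7.24 − 2×0.54 = 6.160 in, b_i = 4.03 − 2×0.54 = 2.950 in
Weak-axis I_min = (h_o·b_o³ − h_i·b_i³)/12 with b_o = 4.03, b_i = 2.950 in (shorter outer/inner sides).
I_min = (7.24×4.03³ − 6.160×2.950³)/12 = 26.31 in⁴
Effective length L_e = K·L = 0.5 × 130 = 65.00 in
P_cr = π²EI / L_e² = π² × 16000×10³ × 26.31 / 65.00² = 9.834×10^5 lb

P_cr ≈ 983 kip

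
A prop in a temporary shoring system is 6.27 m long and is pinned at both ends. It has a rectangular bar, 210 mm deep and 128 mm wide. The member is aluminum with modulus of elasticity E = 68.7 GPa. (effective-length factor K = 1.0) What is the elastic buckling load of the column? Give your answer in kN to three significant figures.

P_cr ≈ 633 kN

Buckling occurs about the weak axis: I_min = h·b³/12 with b = 128 mm (the shorter side).
I_min = 210×128³/12 = 3.670×10^7 mm⁴
I = 3.670×10^7 mm⁴ = 3.670×10^-5 m⁴
Effective length L_e = K·L = 1 × 6.27 = 6.270 m
P_cr = π²EI / L_e² = π² × 68.7×10⁹ × 3.670×10^-5 / 6.270² = 6.330×10^5 N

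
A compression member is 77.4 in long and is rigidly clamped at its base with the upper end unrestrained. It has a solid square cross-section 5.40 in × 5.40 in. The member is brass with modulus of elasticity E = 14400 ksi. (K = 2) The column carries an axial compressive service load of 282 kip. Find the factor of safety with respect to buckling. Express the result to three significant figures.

I = a⁴/12 = 5.40⁴/12 = 70.86 in⁴
Effective length L_e = K·L = 2 × 77.4 = 154.8 in
P_cr = π²EI / L_e² = π² × 14400×10³ × 70.86 / 154.8² = 4.203×10^5 lb
Factor of safety n = P_cr / P = 420.26 / 282 = 1.49

n ≈ 1.49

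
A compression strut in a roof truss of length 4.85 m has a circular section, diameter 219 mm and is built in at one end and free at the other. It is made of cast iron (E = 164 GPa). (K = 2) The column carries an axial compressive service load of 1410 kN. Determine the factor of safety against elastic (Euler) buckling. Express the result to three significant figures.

I = πd⁴/64 = π×219⁴/64 = 1.129×10^8 mm⁴
I = 1.129×10^8 mm⁴ = 1.129×10^-4 m⁴
Effective length L_e = K·L = 2 × 4.85 = 9.700 m
P_cr = π²EI / L_e² = π² × 164×10⁹ × 1.129×10^-4 / 9.700² = 1.942×10^6 N
Factor of safety n = P_cr / P = 1942.4 / 1410 = 1.38

n ≈ 1.38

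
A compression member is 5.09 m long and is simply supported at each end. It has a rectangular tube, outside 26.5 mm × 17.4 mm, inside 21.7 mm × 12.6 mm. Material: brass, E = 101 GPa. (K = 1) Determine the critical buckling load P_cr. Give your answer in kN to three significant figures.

Weak-axis I_min = (h_o·b_o³ − h_i·b_i³)/12 with b_o = 17.4, b_i = 12.60 mm (shorter outer/inner sides).
I_min = (26.5×17.4³ − 21.70×12.60³)/12 = 8.016×10^3 mm⁴
I = 8.016×10^3 mm⁴ = 8.016×10^-9 m⁴
Effective length L_e = K·L = 1 × 5.09 = 5.090 m
P_cr = π²EI / L_e² = π² × 101×10⁹ × 8.016×10^-9 / 5.090² = 308.4 N

P_cr ≈ 0.308 kN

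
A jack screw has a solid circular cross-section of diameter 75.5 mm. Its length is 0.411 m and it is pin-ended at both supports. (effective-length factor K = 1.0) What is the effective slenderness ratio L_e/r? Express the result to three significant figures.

I = πd⁴/64 = π×75.5⁴/64 = 1.595×10^6 mm⁴
A = 4.477×10^3 mm²;  r_min = √(I/A) = √(1.595×10^6/4.477×10^3) = 18.88 mm
L_e = K·L = 1 × 0.411 m = 0.4110 m = 411.00 mm
λ = L_e / r_min = 411.00 / 18.88 = 21.8

λ ≈ 21.8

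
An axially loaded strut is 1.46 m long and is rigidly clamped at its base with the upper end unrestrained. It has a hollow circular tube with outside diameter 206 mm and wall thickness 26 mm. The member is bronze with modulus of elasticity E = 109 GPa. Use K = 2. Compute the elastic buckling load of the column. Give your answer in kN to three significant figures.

Inner diameter d_i = 206 − 2×26 = 154.0 mm
I = π(d_o⁴ − d_i⁴)/64 = π(206⁴ − 154.0⁴)/64 = 6.079×10^7 mm⁴
I = 6.079×10^7 mm⁴ = 6.079×10^-5 m⁴
Effective length L_e = K·L = 2 × 1.46 = 2.920 m
P_cr = π²EI / L_e² = π² × 109×10⁹ × 6.079×10^-5 / 2.920² = 7.670×10^6 N

P_cr ≈ 7670 kN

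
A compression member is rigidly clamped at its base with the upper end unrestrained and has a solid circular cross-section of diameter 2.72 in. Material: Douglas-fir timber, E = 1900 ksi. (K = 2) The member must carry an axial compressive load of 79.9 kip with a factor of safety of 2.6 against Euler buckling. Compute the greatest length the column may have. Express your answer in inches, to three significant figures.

L_max ≈ 7.79 in

I = πd⁴/64 = π×2.72⁴/64 = 2.687 in⁴
Required critical load P_cr = n·P = 2.6 × 79.9 = 207.7 kip = 2.077×10^5 lb
From P_cr = π²EI/(K·L)²:  L = (1/K)·√(π²EI/P_cr) = (1/2)·√(π²×1.90×10^6×2.687/2.077×10^5)
L = 7.79 in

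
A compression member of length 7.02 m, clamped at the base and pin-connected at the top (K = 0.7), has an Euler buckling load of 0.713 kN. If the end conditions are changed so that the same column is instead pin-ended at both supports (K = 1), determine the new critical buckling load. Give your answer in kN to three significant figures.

P_cr ≈ 0.349 kN

P_cr ∝ 1/K², so P_cr,new = P_cr,old × (K_old/K_new)² = 0.713 × (0.7/1)²
= 0.713 × 0.4900 = 0.349 kN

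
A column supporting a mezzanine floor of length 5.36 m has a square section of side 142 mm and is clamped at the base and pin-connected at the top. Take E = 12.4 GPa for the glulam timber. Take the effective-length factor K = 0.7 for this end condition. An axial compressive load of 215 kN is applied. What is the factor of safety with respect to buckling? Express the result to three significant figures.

I = a⁴/12 = 142⁴/12 = 3.388×10^7 mm⁴
I = 3.388×10^7 mm⁴ = 3.388×10^-5 m⁴
Effective length L_e = K·L = 0.7 × 5.36 = 3.752 m
P_cr = π²EI / L_e² = π² × 12.4×10⁹ × 3.388×10^-5 / 3.752² = 2.946×10^5 N
Factor of safety n = P_cr / P = 294.56 / 215 = 1.37

n ≈ 1.37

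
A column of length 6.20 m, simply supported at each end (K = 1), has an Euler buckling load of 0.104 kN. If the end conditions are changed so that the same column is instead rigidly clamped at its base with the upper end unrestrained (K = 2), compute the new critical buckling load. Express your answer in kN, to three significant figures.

P_cr ∝ 1/K², so P_cr,new = P_cr,old × (K_old/K_new)² = 0.104 × (1/2)²
= 0.104 × 0.2500 = 0.0260 kN

P_cr ≈ 0.0260 kN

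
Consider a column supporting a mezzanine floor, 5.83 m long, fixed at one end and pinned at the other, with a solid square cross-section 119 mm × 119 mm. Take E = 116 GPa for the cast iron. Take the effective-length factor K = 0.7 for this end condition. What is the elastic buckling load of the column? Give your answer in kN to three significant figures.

P_cr ≈ 1150 kN

I = a⁴/12 = 119⁴/12 = 1.671×10^7 mm⁴
I = 1.671×10^7 mm⁴ = 1.671×10^-5 m⁴
Effective length L_e = K·L = 0.7 × 5.83 = 4.081 m
P_cr = π²EI / L_e² = π² × 116×10⁹ × 1.671×10^-5 / 4.081² = 1.149×10^6 N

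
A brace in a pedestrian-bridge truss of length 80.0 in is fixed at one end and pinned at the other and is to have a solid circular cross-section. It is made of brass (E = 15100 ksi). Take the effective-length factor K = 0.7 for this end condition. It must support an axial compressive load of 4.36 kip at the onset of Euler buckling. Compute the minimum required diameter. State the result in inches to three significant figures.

d ≈ 1.17 in

L_e = K·L = 0.7 × 80.0 = 56.00 in
Required I = P_cr·L_e²/(π²E) = 4.360×10^3 × 56.00² / (π² × 1.51×10^7) = 9.175×10^-2 in⁴
Solid circle: I = πd⁴/64  ⇒  d = (64I/π)^(1/4) = (64×9.175×10^-2/π)^(1/4) = 1.17 in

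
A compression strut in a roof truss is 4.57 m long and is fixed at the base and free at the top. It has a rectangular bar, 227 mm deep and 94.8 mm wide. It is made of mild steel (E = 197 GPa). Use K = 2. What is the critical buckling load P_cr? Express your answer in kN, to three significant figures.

P_cr ≈ 375 kN

Buckling occurs about the weak axis: I_min = h·b³/12 with b = 94.8 mm (the shorter side).
I_min = 227×94.8³/12 = 1.612×10^7 mm⁴
I = 1.612×10^7 mm⁴ = 1.612×10^-5 m⁴
Effective length L_e = K·L = 2 × 4.57 = 9.140 m
P_cr = π²EI / L_e² = π² × 197×10⁹ × 1.612×10^-5 / 9.140² = 3.751×10^5 N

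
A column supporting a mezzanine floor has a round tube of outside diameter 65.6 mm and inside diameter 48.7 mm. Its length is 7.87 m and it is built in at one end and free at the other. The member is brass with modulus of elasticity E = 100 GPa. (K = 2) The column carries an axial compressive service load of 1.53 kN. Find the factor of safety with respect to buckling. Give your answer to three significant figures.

d_o = 65.6 mm, d_i = 48.7 mm
I = π(d_o⁴ − d_i⁴)/64 = π(65.6⁴ − 48.70⁴)/64 = 6.329×10^5 mm⁴
I = 6.329×10^5 mm⁴ = 6.329×10^-7 m⁴
Effective length L_e = K·L = 2 × 7.87 = 15.74 m
P_cr = π²EI / L_e² = π² × 100×10⁹ × 6.329×10^-7 / 15.74² = 2.521×10^3 N
Factor of safety n = P_cr / P = 2.5214 / 1.53 = 1.65

n ≈ 1.65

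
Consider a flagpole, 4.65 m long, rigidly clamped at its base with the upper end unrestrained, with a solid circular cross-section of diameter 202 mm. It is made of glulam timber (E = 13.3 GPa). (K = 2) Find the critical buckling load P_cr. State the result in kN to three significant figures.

I = πd⁴/64 = π×202⁴/64 = 8.173×10^7 mm⁴
I = 8.173×10^7 mm⁴ = 8.173×10^-5 m⁴
Effective length L_e = K·L = 2 × 4.65 = 9.300 m
P_cr = π²EI / L_e² = π² × 13.3×10⁹ × 8.173×10^-5 / 9.300² = 1.240×10^5 N

P_cr ≈ 124 kN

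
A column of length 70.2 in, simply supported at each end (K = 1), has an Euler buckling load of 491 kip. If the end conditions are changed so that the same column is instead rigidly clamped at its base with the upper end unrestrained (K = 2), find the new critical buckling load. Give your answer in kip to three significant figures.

P_cr ∝ 1/K², so P_cr,new = P_cr,old × (K_old/K_new)² = 491 × (1/2)²
= 491 × 0.2500 = 123 kip

P_cr ≈ 123 kip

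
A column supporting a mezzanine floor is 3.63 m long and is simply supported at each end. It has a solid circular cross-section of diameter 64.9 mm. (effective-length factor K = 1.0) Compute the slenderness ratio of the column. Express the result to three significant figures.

λ ≈ 224

For a solid circle r = d/4 = 64.9/4 = 16.23 mm
L_e = K·L = 1 × 3.63 m = 3.630 m = 3630.0 mm
λ = L_e / r_min = 3630.0 / 16.23 = 224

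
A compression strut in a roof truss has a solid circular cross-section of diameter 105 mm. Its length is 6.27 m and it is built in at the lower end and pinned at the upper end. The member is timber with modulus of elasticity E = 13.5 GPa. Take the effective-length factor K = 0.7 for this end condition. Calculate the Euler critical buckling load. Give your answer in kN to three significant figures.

P_cr ≈ 41.3 kN

I = πd⁴/64 = π×105⁴/64 = 5.967×10^6 mm⁴
I = 5.967×10^6 mm⁴ = 5.967×10^-6 m⁴
Effective length L_e = K·L = 0.7 × 6.27 = 4.389 m
P_cr = π²EI / L_e² = π² × 13.5×10⁹ × 5.967×10^-6 / 4.389² = 4.127×10^4 N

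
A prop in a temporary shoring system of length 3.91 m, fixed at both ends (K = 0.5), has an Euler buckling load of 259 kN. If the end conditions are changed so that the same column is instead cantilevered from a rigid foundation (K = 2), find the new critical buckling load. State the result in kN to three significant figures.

P_cr ≈ 16.2 kN

P_cr ∝ 1/K², so P_cr,new = P_cr,old × (K_old/K_new)² = 259 × (0.5/2)²
= 259 × 0.06250 = 16.2 kN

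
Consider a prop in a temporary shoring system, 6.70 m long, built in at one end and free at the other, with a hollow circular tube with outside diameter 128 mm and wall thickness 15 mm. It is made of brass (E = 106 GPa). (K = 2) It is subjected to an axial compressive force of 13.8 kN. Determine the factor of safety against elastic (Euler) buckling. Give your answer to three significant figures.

Inner diameter d_i = 128 − 2×15 = 98.00 mm
I = π(d_o⁴ − d_i⁴)/64 = π(128⁴ − 98.00⁴)/64 = 8.649×10^6 mm⁴
I = 8.649×10^6 mm⁴ = 8.649×10^-6 m⁴
Effective length L_e = K·L = 2 × 6.70 = 13.40 m
P_cr = π²EI / L_e² = π² × 106×10⁹ × 8.649×10^-6 / 13.40² = 5.039×10^4 N
Factor of safety n = P_cr / P = 50.393 / 13.8 = 3.65

n ≈ 3.65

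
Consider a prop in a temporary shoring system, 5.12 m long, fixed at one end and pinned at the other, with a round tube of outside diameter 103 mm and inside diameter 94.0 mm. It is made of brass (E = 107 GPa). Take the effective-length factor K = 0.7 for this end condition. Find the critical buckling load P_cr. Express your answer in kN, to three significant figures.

d_o = 103 mm, d_i = 94.0 mm
I = π(d_o⁴ − d_i⁴)/64 = π(103⁴ − 94.00⁴)/64 = 1.692×10^6 mm⁴
I = 1.692×10^6 mm⁴ = 1.692×10^-6 m⁴
Effective length L_e = K·L = 0.7 × 5.12 = 3.584 m
P_cr = π²EI / L_e² = π² × 107×10⁹ × 1.692×10^-6 / 3.584² = 1.391×10^5 N

P_cr ≈ 139 kN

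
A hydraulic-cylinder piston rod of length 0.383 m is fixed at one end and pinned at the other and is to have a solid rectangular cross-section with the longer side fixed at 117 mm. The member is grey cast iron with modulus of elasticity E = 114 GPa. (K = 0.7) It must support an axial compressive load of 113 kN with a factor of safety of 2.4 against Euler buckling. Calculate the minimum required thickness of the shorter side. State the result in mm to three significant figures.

b ≈ 12.1 mm

Required P_cr = n·P = 2.4 × 113 = 271.2 kN
L_e = K·L = 0.7 × 0.383 = 0.2681 m
Required I = P_cr·L_e²/(π²E) = 2.712×10^5 × 0.2681² / (π² × 1.14×10^11) = 1.733×10^-8 m⁴
I_req = 1.733×10^4 mm⁴
Rectangle, weak axis: I_min = h·b³/12 with h = 117 mm fixed  ⇒  b = (12I/h)^(1/3) = 12.1 mm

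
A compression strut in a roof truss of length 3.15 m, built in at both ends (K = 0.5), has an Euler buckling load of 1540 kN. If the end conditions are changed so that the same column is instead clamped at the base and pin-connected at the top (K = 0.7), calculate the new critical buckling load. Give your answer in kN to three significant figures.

P_cr ∝ 1/K², so P_cr,new = P_cr,old × (K_old/K_new)² = 1540 × (0.5/0.7)²
= 1540 × 0.5102 = 786 kN

P_cr ≈ 786 kN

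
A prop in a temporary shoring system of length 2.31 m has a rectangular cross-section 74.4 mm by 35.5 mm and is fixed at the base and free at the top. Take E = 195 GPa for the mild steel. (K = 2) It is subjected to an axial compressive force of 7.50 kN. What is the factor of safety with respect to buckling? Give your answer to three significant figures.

n ≈ 3.33

Buckling occurs about the weak axis: I_min = h·b³/12 with b = 35.5 mm (the shorter side).
I_min = 74.4×35.5³/12 = 2.774×10^5 mm⁴
I = 2.774×10^5 mm⁴ = 2.774×10^-7 m⁴
Effective length L_e = K·L = 2 × 2.31 = 4.620 m
P_cr = π²EI / L_e² = π² × 195×10⁹ × 2.774×10^-7 / 4.620² = 2.501×10^4 N
Factor of safety n = P_cr / P = 25.011 / 7.50 = 3.33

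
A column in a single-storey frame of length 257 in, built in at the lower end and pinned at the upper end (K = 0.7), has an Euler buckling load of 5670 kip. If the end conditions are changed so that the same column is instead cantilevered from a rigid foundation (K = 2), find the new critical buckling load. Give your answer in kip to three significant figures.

P_cr ∝ 1/K², so P_cr,new = P_cr,old × (K_old/K_new)² = 5670 × (0.7/2)²
= 5670 × 0.1225 = 695 kip

P_cr ≈ 695 kip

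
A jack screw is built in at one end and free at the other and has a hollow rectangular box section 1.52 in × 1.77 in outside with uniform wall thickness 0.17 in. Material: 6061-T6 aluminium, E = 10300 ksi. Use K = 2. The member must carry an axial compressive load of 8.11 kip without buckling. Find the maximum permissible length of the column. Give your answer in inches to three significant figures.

Inner dimensions: h_i = 1.77 − 2×0.17 = 1.430 in, b_i = 1.52 − 2×0.17 = 1.180 in
Weak-axis I_min = (h_o·b_o³ − h_i·b_i³)/12 with b_o = 1.52, b_i = 1.180 in (shorter outer/inner sides).
I_min = (1.77×1.52³ − 1.430×1.180³)/12 = 0.3222 in⁴
At the buckling limit P_cr = P = 8.110×10^3 lb
From P_cr = π²EI/(K·L)²:  L = (1/K)·√(π²EI/P_cr) = (1/2)·√(π²×1.03×10^7×0.3222/8.110×10^3)
L = 31.8 in

L_max ≈ 31.8 in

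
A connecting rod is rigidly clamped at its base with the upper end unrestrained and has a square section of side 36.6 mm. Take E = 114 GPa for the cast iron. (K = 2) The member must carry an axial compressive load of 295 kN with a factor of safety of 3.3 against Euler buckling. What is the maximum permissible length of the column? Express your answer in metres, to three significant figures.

I = a⁴/12 = 36.6⁴/12 = 1.495×10^5 mm⁴
I = 1.495×10^-7 m⁴
Required critical load P_cr = n·P = 3.3 × 295 = 973.5 kN = 9.735×10^5 N
From P_cr = π²EI/(K·L)²:  L = (1/K)·√(π²EI/P_cr) = (1/2)·√(π²×1.14×10^11×1.495×10^-7/9.735×10^5)
L = 0.208 m

L_max ≈ 0.208 m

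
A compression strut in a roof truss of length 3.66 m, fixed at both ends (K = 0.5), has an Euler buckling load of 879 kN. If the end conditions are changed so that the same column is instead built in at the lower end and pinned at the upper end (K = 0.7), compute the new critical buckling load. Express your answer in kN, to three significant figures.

P_cr ∝ 1/K², so P_cr,new = P_cr,old × (K_old/K_new)² = 879 × (0.5/0.7)²
= 879 × 0.5102 = 448 kN

P_cr ≈ 448 kN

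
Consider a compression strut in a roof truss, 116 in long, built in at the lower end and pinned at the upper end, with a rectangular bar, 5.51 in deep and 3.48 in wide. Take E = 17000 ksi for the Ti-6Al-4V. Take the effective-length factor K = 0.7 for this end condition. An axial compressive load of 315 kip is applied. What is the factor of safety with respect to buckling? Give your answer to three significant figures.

Buckling occurs about the weak axis: I_min = h·b³/12 with b = 3.48 in (the shorter side).
I_min = 5.51×3.48³/12 = 19.35 in⁴
Effective length L_e = K·L = 0.7 × 116 = 81.20 in
P_cr = π²EI / L_e² = π² × 17000×10³ × 19.35 / 81.20² = 4.924×10^5 lb
Factor of safety n = P_cr / P = 492.43 / 315 = 1.56

n ≈ 1.56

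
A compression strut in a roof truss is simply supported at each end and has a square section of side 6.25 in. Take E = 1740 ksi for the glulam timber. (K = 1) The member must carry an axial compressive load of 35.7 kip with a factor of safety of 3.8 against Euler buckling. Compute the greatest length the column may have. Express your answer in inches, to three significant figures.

L_max ≈ 127 in

I = a⁴/12 = 6.25⁴/12 = 127.2 in⁴
Required critical load P_cr = n·P = 3.8 × 35.7 = 135.7 kip = 1.357×10^5 lb
From P_cr = π²EI/(K·L)²:  L = (1/K)·√(π²EI/P_cr) = (1/1)·√(π²×1.74×10^6×127.2/1.357×10^5)
L = 127 in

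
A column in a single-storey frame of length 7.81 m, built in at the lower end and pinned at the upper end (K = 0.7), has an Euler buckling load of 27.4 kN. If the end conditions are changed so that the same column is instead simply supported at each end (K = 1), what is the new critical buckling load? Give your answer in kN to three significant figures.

P_cr ≈ 13.4 kN

P_cr ∝ 1/K², so P_cr,new = P_cr,old × (K_old/K_new)² = 27.4 × (0.7/1)²
= 27.4 × 0.4900 = 13.4 kN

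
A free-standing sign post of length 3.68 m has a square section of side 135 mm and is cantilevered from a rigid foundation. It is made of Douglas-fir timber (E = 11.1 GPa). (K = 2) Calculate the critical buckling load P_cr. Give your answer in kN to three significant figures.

I = a⁴/12 = 135⁴/12 = 2.768×10^7 mm⁴
I = 2.768×10^7 mm⁴ = 2.768×10^-5 m⁴
Effective length L_e = K·L = 2 × 3.68 = 7.360 m
P_cr = π²EI / L_e² = π² × 11.1×10⁹ × 2.768×10^-5 / 7.360² = 5.598×10^4 N

P_cr ≈ 56.0 kN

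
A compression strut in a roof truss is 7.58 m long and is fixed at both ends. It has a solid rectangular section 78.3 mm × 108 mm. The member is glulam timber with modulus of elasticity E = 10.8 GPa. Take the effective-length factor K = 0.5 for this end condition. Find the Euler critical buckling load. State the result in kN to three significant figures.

P_cr ≈ 32.1 kN

Buckling occurs about the weak axis: I_min = h·b³/12 with b = 78.3 mm (the shorter side).
I_min = 108×78.3³/12 = 4.320×10^6 mm⁴
I = 4.320×10^6 mm⁴ = 4.320×10^-6 m⁴
Effective length L_e = K·L = 0.5 × 7.58 = 3.790 m
P_cr = π²EI / L_e² = π² × 10.8×10⁹ × 4.320×10^-6 / 3.790² = 3.206×10^4 N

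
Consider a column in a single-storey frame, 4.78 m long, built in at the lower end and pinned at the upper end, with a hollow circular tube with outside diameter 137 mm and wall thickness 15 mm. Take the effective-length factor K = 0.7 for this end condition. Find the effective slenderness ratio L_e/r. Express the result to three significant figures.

λ ≈ 77.0

Inner diameter d_i = 137 − 2×15 = 107.0 mm
I = π(d_o⁴ − d_i⁴)/64 = π(137⁴ − 107.0⁴)/64 = 1.086×10^7 mm⁴
A = 5.749×10^3 mm²;  r_min = √(I/A) = √(1.086×10^7/5.749×10^3) = 43.46 mm
L_e = K·L = 0.7 × 4.78 m = 3.346 m = 3346.0 mm
λ = L_e / r_min = 3346.0 / 43.46 = 77.0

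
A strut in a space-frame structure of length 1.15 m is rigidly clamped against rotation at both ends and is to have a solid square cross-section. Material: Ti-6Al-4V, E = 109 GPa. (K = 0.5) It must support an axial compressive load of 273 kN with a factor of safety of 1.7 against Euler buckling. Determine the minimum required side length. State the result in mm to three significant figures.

a ≈ 36.2 mm

Required P_cr = n·P = 1.7 × 273 = 464.1 kN
L_e = K·L = 0.5 × 1.15 = 0.5750 m
Required I = P_cr·L_e²/(π²E) = 4.641×10^5 × 0.5750² / (π² × 1.09×10^11) = 1.426×10^-7 m⁴
I_req = 1.426×10^5 mm⁴
Solid square: I = a⁴/12  ⇒  a = (12I)^(1/4) = (12×1.426×10^5)^(1/4) = 36.2 mm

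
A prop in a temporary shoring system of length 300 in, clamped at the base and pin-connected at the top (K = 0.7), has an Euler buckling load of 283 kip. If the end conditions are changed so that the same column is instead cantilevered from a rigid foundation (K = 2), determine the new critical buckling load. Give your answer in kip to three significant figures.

P_cr ∝ 1/K², so P_cr,new = P_cr,old × (K_old/K_new)² = 283 × (0.7/2)²
= 283 × 0.1225 = 34.7 kip

P_cr ≈ 34.7 kip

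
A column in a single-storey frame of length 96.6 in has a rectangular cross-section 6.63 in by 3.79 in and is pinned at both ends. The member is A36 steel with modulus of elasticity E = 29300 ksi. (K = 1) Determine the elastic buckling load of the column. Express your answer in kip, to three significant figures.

P_cr ≈ 932 kip

Buckling occurs about the weak axis: I_min = h·b³/12 with b = 3.79 in (the shorter side).
I_min = 6.63×3.79³/12 = 30.08 in⁴
Effective length L_e = K·L = 1 × 96.6 = 96.60 in
P_cr = π²EI / L_e² = π² × 29300×10³ × 30.08 / 96.60² = 9.321×10^5 lb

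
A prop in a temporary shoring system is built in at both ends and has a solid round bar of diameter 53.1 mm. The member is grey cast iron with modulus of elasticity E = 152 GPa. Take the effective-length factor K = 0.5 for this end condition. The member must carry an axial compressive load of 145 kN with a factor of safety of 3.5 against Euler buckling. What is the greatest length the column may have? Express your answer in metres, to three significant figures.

L_max ≈ 2.15 m

I = πd⁴/64 = π×53.1⁴/64 = 3.903×10^5 mm⁴
I = 3.903×10^-7 m⁴
Required critical load P_cr = n·P = 3.5 × 145 = 507.5 kN = 5.075×10^5 N
From P_cr = π²EI/(K·L)²:  L = (1/K)·√(π²EI/P_cr) = (1/0.5)·√(π²×1.52×10^11×3.903×10^-7/5.075×10^5)
L = 2.15 m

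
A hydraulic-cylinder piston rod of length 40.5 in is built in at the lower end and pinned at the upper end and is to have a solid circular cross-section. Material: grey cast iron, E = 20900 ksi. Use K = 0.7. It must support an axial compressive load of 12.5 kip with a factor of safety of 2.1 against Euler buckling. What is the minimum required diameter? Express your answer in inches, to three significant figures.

Required P_cr = n·P = 2.1 × 12.5 = 26.25 kip
L_e = K·L = 0.7 × 40.5 = 28.35 in
Required I = P_cr·L_e²/(π²E) = 2.625×10^4 × 28.35² / (π² × 2.09×10^7) = 0.1023 in⁴
Solid circle: I = πd⁴/64  ⇒  d = (64I/π)^(1/4) = (64×0.1023/π)^(1/4) = 1.20 in

d ≈ 1.20 in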